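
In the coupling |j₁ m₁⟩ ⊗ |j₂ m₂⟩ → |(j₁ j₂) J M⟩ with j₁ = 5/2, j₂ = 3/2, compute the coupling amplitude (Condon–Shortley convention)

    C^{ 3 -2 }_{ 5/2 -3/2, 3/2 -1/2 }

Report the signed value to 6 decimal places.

triangle: 1!×4!×2!/8! = 48/40320
(j±m)!: 1!×4!×1!×2!×1!×5! = 5760
prefactor² = (2J+1)×Δ×N² = 48
  k=0: +1/(0!×1!×4!×1!×0!×1!) = 1/24
  k=1: −1/(1!×0!×3!×0!×1!×2!) = -1/12
Σ = -1/24  ⇒  CG² = 48×(-1/24)² = 1/12
CG = −√(1/12) = -0.288675

−√(1/12) = -0.288675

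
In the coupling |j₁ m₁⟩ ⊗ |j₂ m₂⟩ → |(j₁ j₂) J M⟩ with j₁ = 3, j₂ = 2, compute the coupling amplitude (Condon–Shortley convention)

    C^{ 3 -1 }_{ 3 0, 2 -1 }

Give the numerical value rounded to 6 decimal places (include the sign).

√[7·2!4!2!/9! · 3!3!1!3!2!4!] = √(96/5)
  +(−1)^0/∏(0,2,3,1,1,1)! = 1/12  (running 1/12)
  +(−1)^1/∏(1,1,2,0,2,2)! = -1/8  (running -1/24)
⟨..|..⟩ = √(96/5)·(-1/24) = -0.182574

-0.182574  (= −√(1/30))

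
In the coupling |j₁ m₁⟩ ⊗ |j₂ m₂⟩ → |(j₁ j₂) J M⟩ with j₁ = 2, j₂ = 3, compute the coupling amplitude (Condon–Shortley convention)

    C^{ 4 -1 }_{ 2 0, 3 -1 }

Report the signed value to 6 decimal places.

√[9·1!3!5!/10! · 2!2!2!4!3!5!] = √(1728/7)
  +(−1)^0/∏(0,1,2,2,1,3)! = 1/24  (running 1/24)
  +(−1)^1/∏(1,0,1,1,2,4)! = -1/48  (running 1/48)
⟨..|..⟩ = √(1728/7)·(1/48) = +0.327327

+0.327327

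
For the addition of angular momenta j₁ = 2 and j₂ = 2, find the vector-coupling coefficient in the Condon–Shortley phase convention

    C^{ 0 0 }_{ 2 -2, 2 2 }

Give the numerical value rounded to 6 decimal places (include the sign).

+√(1/5) ≈ +0.447214

triangle: 4!*0!*0!/5! = 24/120
(j±m)!: 0!*4!*4!*0!*0!*0! = 576
prefactor² = (2J+1)*Δ*N² = 576/5
  k=4: +1/(4!*0!*0!*0!*0!*0!) = 1/24
Σ = 1/24  ⇒  CG² = 576/5*1/24² = 1/5
CG = +√(1/5) = +0.447214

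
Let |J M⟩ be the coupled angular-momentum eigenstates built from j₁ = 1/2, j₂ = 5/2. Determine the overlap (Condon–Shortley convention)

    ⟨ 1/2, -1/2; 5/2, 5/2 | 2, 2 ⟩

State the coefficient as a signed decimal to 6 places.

-0.912871

j₁+j₂−J=1  J+j₁−j₂=0  J−j₁+j₂=4  j₁+j₂+J+1=6
(j₁±m₁, j₂±m₂, J±M) = (0,1,5,0,4,0)
P² = 480
sum k=1..1:
  [1] −1/24 = -1/24
S = -1/24
C² = P²·S² = 5/6 ; C = -0.912871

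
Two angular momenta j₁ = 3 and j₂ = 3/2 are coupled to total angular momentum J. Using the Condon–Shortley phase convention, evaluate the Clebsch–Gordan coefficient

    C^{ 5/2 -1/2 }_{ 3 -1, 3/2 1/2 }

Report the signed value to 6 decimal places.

triangle: 2!·4!·1!/8! = 48/40320
(j±m)!: 2!·4!·2!·1!·2!·3! = 1152
prefactor² = (2J+1)·Δ·N² = 288/35
  k=1: −1/(1!·1!·3!·1!·1!·0!) = -1/6
  k=2: +1/(2!·0!·2!·0!·2!·1!) = 1/8
Σ = -1/24  ⇒  CG² = 288/35·(-1/24)² = 1/70
CG = −√(1/70) = -0.119523

−√(1/70) ≈ -0.119523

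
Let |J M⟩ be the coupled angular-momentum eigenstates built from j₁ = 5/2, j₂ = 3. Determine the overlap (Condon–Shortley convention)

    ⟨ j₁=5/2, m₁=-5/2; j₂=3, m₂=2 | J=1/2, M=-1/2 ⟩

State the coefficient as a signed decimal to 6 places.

j₁+j₂−J=5  J+j₁−j₂=0  J−j₁+j₂=1  j₁+j₂+J+1=7
(j₁±m₁, j₂±m₂, J±M) = (0,5,5,1,0,1)
P² = 4800/7
sum k=5..5:
  [5] −1/120 = -1/120
S = -1/120
C² = P²·S² = 1/21 ; C = -0.218218

-0.218218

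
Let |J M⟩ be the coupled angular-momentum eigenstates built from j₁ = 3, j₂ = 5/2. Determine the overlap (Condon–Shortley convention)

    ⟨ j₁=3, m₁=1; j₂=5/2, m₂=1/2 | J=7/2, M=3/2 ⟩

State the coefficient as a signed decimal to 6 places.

j₁+j₂−J=2  J+j₁−j₂=4  J−j₁+j₂=3  j₁+j₂+J+1=10
(j₁±m₁, j₂±m₂, J±M) = (4,2,3,2,5,2)
P² = 3072/35
sum k=0..2:
  [0] +1/48 = 1/48
  [1] −1/12 = -1/12
  [2] +1/96 = 1/96
S = -5/96
C² = P²·S² = 5/21 ; C = -0.487950

−√(5/21) ≈ -0.487950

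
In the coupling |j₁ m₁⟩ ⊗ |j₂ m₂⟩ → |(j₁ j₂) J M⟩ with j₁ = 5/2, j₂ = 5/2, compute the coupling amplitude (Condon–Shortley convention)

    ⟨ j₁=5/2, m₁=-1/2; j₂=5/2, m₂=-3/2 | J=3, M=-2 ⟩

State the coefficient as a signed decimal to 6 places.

−√(1/12) = -0.288675

triangle: 2!×3!×3!/9! = 72/362880
(j±m)!: 2!×3!×1!×4!×1!×5! = 34560
prefactor² = (2J+1)×Δ×N² = 48
  k=0: +1/(0!×2!×3!×1!×0!×2!) = 1/24
  k=1: −1/(1!×1!×2!×0!×1!×3!) = -1/12
Σ = -1/24  ⇒  CG² = 48×(-1/24)² = 1/12
CG = −√(1/12) = -0.288675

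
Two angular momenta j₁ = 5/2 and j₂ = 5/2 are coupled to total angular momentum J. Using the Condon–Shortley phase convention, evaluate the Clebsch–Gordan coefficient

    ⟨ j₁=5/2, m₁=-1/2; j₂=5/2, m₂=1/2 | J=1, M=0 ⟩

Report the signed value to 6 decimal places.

√[3·4!1!1!/7! · 2!3!3!2!1!1!] = √(72/35)
  +(−1)^2/∏(2,2,1,1,0,0)! = 1/4  (running 1/4)
  +(−1)^3/∏(3,1,0,0,1,1)! = -1/6  (running 1/12)
⟨..|..⟩ = √(72/35)·(1/12) = +0.119523

+0.119523  (= +√(1/70))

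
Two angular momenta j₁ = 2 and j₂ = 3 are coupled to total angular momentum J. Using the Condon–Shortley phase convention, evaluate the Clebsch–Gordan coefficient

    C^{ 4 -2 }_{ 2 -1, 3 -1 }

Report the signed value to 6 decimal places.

-0.188982  (= −√(1/28))

triangle: 1!×3!×5!/10! = 720/3628800
(j±m)!: 1!×3!×2!×4!×2!×6! = 414720
prefactor² = (2J+1)×Δ×N² = 5184/7
  k=0: +1/(0!×1!×3!×2!×0!×3!) = 1/72
  k=1: −1/(1!×0!×2!×1!×1!×4!) = -1/48
Σ = -1/144  ⇒  CG² = 5184/7×(-1/144)² = 1/28
CG = −√(1/28) = -0.188982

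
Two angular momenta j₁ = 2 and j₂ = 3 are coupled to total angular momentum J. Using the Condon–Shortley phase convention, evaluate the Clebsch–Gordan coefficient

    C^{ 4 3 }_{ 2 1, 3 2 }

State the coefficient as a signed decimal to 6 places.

j₁+j₂−J=1  J+j₁−j₂=3  J−j₁+j₂=5  j₁+j₂+J+1=10
(j₁±m₁, j₂±m₂, J±M) = (3,1,5,1,7,1)
P² = 6480
sum k=0..1:
  [0] +1/240 = 1/240
  [1] −1/144 = -1/144
S = -1/360
C² = P²·S² = 1/20 ; C = -0.223607

−√(1/20) ≈ -0.223607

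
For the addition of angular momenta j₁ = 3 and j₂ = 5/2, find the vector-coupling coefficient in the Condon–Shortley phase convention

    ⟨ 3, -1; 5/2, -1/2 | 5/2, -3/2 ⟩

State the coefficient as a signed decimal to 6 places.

+√(1/35) ≈ +0.169031

triangle: 3!*3!*2!/9! = 72/362880
(j±m)!: 2!*4!*2!*3!*1!*4! = 13824
prefactor² = (2J+1)*Δ*N² = 576/35
  k=1: −1/(1!*2!*3!*1!*0!*1!) = -1/12
  k=2: +1/(2!*1!*2!*0!*1!*2!) = 1/8
Σ = 1/24  ⇒  CG² = 576/35*1/24² = 1/35
CG = +√(1/35) = +0.169031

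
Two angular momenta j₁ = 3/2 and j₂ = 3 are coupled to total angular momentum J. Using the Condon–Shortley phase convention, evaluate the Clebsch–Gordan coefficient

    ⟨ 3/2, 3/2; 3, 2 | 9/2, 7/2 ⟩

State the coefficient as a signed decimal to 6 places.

+√(2/3) ≈ +0.816497

triangle: 0!×3!×6!/10! = 4320/3628800
(j±m)!: 3!×0!×5!×1!×8!×1! = 29030400
prefactor² = (2J+1)×Δ×N² = 345600
  k=0: +1/(0!×0!×0!×5!×3!×1!) = 1/720
Σ = 1/720  ⇒  CG² = 345600×1/720² = 2/3
CG = +√(2/3) = +0.816497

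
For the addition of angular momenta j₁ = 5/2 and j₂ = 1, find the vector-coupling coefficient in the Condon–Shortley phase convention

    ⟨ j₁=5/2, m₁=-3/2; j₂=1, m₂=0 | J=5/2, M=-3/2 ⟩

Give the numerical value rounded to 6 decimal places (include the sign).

j₁+j₂−J=1  J+j₁−j₂=4  J−j₁+j₂=1  j₁+j₂+J+1=7
(j₁±m₁, j₂±m₂, J±M) = (1,4,1,1,1,4)
P² = 576/35
sum k=0..1:
  [0] +1/24 = 1/24
  [1] −1/6 = -1/6
S = -1/8
C² = P²·S² = 9/35 ; C = -0.507093

-0.507093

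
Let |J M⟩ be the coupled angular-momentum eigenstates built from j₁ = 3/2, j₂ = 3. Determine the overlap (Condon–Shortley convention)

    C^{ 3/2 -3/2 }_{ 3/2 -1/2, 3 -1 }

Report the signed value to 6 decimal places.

j₁+j₂−J=3  J+j₁−j₂=0  J−j₁+j₂=3  j₁+j₂+J+1=7
(j₁±m₁, j₂±m₂, J±M) = (1,2,2,4,0,3)
P² = 576/35
sum k=2..2:
  [2] +1/12 = 1/12
S = 1/12
C² = P²·S² = 4/35 ; C = +0.338062

+√(4/35) = +0.338062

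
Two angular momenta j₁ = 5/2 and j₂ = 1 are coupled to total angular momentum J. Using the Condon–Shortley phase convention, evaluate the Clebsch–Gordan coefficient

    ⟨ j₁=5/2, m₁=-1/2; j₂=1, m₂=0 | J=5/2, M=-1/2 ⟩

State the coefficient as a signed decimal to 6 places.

triangle: 1!*4!*1!/7! = 24/5040
(j±m)!: 2!*3!*1!*1!*2!*3! = 144
prefactor² = (2J+1)*Δ*N² = 144/35
  k=0: +1/(0!*1!*3!*1!*1!*0!) = 1/6
  k=1: −1/(1!*0!*2!*0!*2!*1!) = -1/4
Σ = -1/12  ⇒  CG² = 144/35*(-1/12)² = 1/35
CG = −√(1/35) = -0.169031

−√(1/35) ≈ -0.169031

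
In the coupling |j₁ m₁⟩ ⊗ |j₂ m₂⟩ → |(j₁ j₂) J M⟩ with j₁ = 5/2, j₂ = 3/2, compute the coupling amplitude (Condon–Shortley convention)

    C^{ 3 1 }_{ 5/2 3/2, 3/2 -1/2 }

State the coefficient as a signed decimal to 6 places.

√[7·1!4!2!/8! · 4!1!1!2!4!2!] = √(96/5)
  +(−1)^0/∏(0,1,1,1,3,1)! = 1/6  (running 1/6)
  +(−1)^1/∏(1,0,0,0,4,2)! = -1/48  (running 7/48)
⟨..|..⟩ = √(96/5)·(7/48) = +0.639010

+0.639010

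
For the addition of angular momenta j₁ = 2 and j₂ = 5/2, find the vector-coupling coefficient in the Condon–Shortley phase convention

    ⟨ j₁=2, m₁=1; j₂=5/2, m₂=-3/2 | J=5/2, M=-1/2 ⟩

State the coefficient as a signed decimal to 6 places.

+0.414039

√[6·2!2!3!/8! · 3!1!1!4!2!3!] = √(216/35)
  +(−1)^0/∏(0,2,1,1,1,2)! = 1/4  (running 1/4)
  +(−1)^1/∏(1,1,0,0,2,3)! = -1/12  (running 1/6)
⟨..|..⟩ = √(216/35)·(1/6) = +0.414039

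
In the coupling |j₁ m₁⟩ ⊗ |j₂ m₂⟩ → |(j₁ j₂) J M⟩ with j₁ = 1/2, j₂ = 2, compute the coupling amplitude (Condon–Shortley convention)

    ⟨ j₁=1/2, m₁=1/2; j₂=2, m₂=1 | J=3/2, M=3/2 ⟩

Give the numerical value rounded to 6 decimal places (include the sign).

+0.447214  (= +√(1/5))

j₁+j₂−J=1  J+j₁−j₂=0  J−j₁+j₂=3  j₁+j₂+J+1=5
(j₁±m₁, j₂±m₂, J±M) = (1,0,3,1,3,0)
P² = 36/5
sum k=0..0:
  [0] +1/6 = 1/6
S = 1/6
C² = P²·S² = 1/5 ; C = +0.447214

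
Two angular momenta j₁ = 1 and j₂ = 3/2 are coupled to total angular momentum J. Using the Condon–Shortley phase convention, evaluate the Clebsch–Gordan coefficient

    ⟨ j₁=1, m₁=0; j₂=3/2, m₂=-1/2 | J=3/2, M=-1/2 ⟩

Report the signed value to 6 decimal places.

j₁+j₂−J=1  J+j₁−j₂=1  J−j₁+j₂=2  j₁+j₂+J+1=5
(j₁±m₁, j₂±m₂, J±M) = (1,1,1,2,1,2)
P² = 4/15
sum k=0..1:
  [0] +1/1 = 1
  [1] −1/2 = -1/2
S = 1/2
C² = P²·S² = 1/15 ; C = +0.258199

+0.258199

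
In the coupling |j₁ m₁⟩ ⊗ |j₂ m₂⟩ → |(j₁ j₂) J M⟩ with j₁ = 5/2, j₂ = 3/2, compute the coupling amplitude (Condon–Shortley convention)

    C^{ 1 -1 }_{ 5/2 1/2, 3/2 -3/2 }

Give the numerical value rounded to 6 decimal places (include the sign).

√[3·3!2!0!/6! · 3!2!0!3!0!2!] = √(36/5)
  +(−1)^0/∏(0,3,2,0,0,0)! = 1/12  (running 1/12)
⟨..|..⟩ = √(36/5)·(1/12) = +0.223607

+0.223607  (= +√(1/20))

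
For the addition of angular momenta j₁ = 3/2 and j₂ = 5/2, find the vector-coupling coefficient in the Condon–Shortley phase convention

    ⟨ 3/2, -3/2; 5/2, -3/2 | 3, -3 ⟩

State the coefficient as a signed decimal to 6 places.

-0.612372

√[7·1!2!4!/8! · 0!3!1!4!0!6!] = √(864)
  +(−1)^1/∏(1,0,2,0,0,4)! = -1/48  (running -1/48)
⟨..|..⟩ = √(864)·(-1/48) = -0.612372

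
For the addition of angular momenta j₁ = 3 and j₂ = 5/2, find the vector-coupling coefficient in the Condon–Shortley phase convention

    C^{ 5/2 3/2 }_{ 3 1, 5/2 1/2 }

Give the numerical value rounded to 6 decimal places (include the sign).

√[6·3!3!2!/9! · 4!2!3!2!4!1!] = √(576/35)
  +(−1)^1/∏(1,2,1,2,2,0)! = -1/8  (running -1/8)
  +(−1)^2/∏(2,1,0,1,3,1)! = 1/12  (running -1/24)
⟨..|..⟩ = √(576/35)·(-1/24) = -0.169031

−√(1/35) ≈ -0.169031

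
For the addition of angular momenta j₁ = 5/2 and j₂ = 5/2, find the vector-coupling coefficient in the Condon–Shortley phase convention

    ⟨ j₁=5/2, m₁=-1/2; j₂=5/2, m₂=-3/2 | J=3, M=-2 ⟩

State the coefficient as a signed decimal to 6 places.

-0.288675

triangle: 2!*3!*3!/9! = 72/362880
(j±m)!: 2!*3!*1!*4!*1!*5! = 34560
prefactor² = (2J+1)*Δ*N² = 48
  k=0: +1/(0!*2!*3!*1!*0!*2!) = 1/24
  k=1: −1/(1!*1!*2!*0!*1!*3!) = -1/12
Σ = -1/24  ⇒  CG² = 48*(-1/24)² = 1/12
CG = −√(1/12) = -0.288675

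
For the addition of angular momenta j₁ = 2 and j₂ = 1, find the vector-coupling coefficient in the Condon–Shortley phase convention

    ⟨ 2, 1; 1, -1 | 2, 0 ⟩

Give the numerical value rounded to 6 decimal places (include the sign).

triangle: 1!×3!×1!/6! = 6/720
(j±m)!: 3!×1!×0!×2!×2!×2! = 48
prefactor² = (2J+1)×Δ×N² = 2
  k=0: +1/(0!×1!×1!×0!×2!×1!) = 1/2
Σ = 1/2  ⇒  CG² = 2×1/2² = 1/2
CG = +√(1/2) = +0.707107

+√(1/2) = +0.707107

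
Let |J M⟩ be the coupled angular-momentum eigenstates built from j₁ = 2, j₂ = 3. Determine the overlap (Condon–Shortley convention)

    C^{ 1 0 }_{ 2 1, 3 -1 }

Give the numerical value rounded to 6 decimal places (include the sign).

j₁+j₂−J=4  J+j₁−j₂=0  J−j₁+j₂=2  j₁+j₂+J+1=7
(j₁±m₁, j₂±m₂, J±M) = (3,1,2,4,1,1)
P² = 288/35
sum k=1..1:
  [1] −1/6 = -1/6
S = -1/6
C² = P²·S² = 8/35 ; C = -0.478091

−√(8/35) = -0.478091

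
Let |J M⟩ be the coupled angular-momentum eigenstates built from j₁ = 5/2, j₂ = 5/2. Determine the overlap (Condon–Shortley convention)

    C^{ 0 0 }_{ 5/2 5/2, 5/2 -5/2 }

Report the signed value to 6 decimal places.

+0.408248

√[1·5!0!0!/6! · 5!0!0!5!0!0!] = √(2400)
  +(−1)^0/∏(0,5,0,0,0,0)! = 1/120  (running 1/120)
⟨..|..⟩ = √(2400)·(1/120) = +0.408248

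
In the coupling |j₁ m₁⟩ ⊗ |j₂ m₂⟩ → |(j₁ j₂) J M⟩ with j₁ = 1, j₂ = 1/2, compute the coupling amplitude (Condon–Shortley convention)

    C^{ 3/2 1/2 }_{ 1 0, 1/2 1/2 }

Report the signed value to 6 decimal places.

+√(2/3) ≈ +0.816497

triangle: 0!*2!*1!/4! = 2/24
(j±m)!: 1!*1!*1!*0!*2!*1! = 2
prefactor² = (2J+1)*Δ*N² = 2/3
  k=0: +1/(0!*0!*1!*1!*1!*0!) = 1
Σ = 1  ⇒  CG² = 2/3*1² = 2/3
CG = +√(2/3) = +0.816497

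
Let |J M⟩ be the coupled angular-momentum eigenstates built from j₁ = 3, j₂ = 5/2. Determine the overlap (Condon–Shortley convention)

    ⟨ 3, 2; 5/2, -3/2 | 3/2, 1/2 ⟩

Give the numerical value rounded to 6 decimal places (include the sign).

j₁+j₂−J=4  J+j₁−j₂=2  J−j₁+j₂=1  j₁+j₂+J+1=8
(j₁±m₁, j₂±m₂, J±M) = (5,1,1,4,2,1)
P² = 192/7
sum k=0..1:
  [0] +1/24 = 1/24
  [1] −1/12 = -1/12
S = -1/24
C² = P²·S² = 1/21 ; C = -0.218218

−√(1/21) = -0.218218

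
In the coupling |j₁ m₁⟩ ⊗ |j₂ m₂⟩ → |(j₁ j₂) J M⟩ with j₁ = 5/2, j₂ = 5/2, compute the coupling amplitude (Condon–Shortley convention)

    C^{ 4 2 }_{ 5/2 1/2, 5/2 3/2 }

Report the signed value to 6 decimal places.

-0.422577  (= −√(5/28))

j₁+j₂−J=1  J+j₁−j₂=4  J−j₁+j₂=4  j₁+j₂+J+1=10
(j₁±m₁, j₂±m₂, J±M) = (3,2,4,1,6,2)
P² = 20736/35
sum k=0..1:
  [0] +1/96 = 1/96
  [1] −1/36 = -1/36
S = -5/288
C² = P²·S² = 5/28 ; C = -0.422577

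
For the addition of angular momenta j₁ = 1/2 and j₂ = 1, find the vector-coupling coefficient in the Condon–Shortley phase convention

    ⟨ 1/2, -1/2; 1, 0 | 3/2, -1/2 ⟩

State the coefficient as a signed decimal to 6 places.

√[4·0!1!2!/4! · 0!1!1!1!1!2!] = √(2/3)
  +(−1)^0/∏(0,0,1,1,0,1)! = 1  (running 1)
⟨..|..⟩ = √(2/3)·(1) = +0.816497

+0.816497  (= +√(2/3))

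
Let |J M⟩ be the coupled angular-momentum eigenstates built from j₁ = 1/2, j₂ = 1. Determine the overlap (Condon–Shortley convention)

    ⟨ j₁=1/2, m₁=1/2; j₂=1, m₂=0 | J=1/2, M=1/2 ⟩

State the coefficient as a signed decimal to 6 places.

triangle: 1!*0!*1!/3! = 1/6
(j±m)!: 1!*0!*1!*1!*1!*0! = 1
prefactor² = (2J+1)*Δ*N² = 1/3
  k=0: +1/(0!*1!*0!*1!*0!*0!) = 1
Σ = 1  ⇒  CG² = 1/3*1² = 1/3
CG = +√(1/3) = +0.577350

+0.577350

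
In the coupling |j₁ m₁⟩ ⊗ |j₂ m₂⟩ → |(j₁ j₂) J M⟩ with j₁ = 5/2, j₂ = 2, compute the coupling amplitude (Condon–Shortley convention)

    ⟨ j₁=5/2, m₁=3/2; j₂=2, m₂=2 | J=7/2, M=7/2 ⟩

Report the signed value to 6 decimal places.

−√(4/9) ≈ -0.666667

j₁+j₂−J=1  J+j₁−j₂=4  J−j₁+j₂=3  j₁+j₂+J+1=9
(j₁±m₁, j₂±m₂, J±M) = (4,1,4,0,7,0)
P² = 9216
sum k=1..1:
  [1] −1/144 = -1/144
S = -1/144
C² = P²·S² = 4/9 ; C = -0.666667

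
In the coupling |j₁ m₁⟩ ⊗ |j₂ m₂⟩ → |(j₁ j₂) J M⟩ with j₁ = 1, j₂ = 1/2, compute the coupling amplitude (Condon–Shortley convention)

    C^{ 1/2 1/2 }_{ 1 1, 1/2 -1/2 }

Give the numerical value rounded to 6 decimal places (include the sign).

+√(2/3) = +0.816497

triangle: 1!×1!×0!/3! = 1/6
(j±m)!: 2!×0!×0!×1!×1!×0! = 2
prefactor² = (2J+1)×Δ×N² = 2/3
  k=0: +1/(0!×1!×0!×0!×1!×0!) = 1
Σ = 1  ⇒  CG² = 2/3×1² = 2/3
CG = +√(2/3) = +0.816497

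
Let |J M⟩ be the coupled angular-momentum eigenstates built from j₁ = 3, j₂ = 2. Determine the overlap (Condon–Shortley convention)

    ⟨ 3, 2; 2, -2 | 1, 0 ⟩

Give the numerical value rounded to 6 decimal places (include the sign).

+0.377964  (= +√(1/7))

√[3·4!2!0!/7! · 5!1!0!4!1!1!] = √(576/7)
  +(−1)^0/∏(0,4,1,0,1,0)! = 1/24  (running 1/24)
⟨..|..⟩ = √(576/7)·(1/24) = +0.377964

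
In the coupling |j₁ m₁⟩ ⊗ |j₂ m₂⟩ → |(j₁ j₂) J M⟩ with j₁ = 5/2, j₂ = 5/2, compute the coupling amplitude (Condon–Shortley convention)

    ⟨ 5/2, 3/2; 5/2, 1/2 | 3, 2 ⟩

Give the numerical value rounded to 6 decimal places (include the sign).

√[7·2!3!3!/9! · 4!1!3!2!5!1!] = √(48)
  +(−1)^0/∏(0,2,1,3,2,0)! = 1/24  (running 1/24)
  +(−1)^1/∏(1,1,0,2,3,1)! = -1/12  (running -1/24)
⟨..|..⟩ = √(48)·(-1/24) = -0.288675

-0.288675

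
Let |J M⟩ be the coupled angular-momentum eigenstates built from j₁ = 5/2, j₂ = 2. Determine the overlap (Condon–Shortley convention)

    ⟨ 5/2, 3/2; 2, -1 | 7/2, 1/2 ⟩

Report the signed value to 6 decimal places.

+√(121/315) ≈ +0.619780

√[8·1!4!3!/9! · 4!1!1!3!4!3!] = √(2304/35)
  +(−1)^0/∏(0,1,1,1,3,2)! = 1/12  (running 1/12)
  +(−1)^1/∏(1,0,0,0,4,3)! = -1/144  (running 11/144)
⟨..|..⟩ = √(2304/35)·(11/144) = +0.619780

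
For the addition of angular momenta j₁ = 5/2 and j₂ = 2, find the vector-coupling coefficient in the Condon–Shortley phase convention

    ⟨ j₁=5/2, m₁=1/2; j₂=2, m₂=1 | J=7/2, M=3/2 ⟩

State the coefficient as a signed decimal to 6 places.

triangle: 1!·4!·3!/9! = 144/362880
(j±m)!: 3!·2!·3!·1!·5!·2! = 17280
prefactor² = (2J+1)·Δ·N² = 384/7
  k=0: +1/(0!·1!·2!·3!·2!·0!) = 1/24
  k=1: −1/(1!·0!·1!·2!·3!·1!) = -1/12
Σ = -1/24  ⇒  CG² = 384/7·(-1/24)² = 2/21
CG = −√(2/21) = -0.308607

−√(2/21) = -0.308607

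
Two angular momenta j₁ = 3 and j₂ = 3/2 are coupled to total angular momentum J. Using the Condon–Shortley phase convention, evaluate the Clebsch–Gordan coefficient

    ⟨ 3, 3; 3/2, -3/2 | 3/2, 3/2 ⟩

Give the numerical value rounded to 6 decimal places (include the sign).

j₁+j₂−J=3  J+j₁−j₂=3  J−j₁+j₂=0  j₁+j₂+J+1=7
(j₁±m₁, j₂±m₂, J±M) = (6,0,0,3,3,0)
P² = 5184/7
sum k=0..0:
  [0] +1/36 = 1/36
S = 1/36
C² = P²·S² = 4/7 ; C = +0.755929

+√(4/7) ≈ +0.755929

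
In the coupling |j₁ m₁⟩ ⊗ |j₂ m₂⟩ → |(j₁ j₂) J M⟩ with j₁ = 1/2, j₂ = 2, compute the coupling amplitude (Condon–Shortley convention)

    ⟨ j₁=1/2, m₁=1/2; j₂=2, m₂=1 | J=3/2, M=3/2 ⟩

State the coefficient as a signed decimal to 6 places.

√[4·1!0!3!/5! · 1!0!3!1!3!0!] = √(36/5)
  +(−1)^0/∏(0,1,0,3,0,0)! = 1/6  (running 1/6)
⟨..|..⟩ = √(36/5)·(1/6) = +0.447214

+√(1/5) ≈ +0.447214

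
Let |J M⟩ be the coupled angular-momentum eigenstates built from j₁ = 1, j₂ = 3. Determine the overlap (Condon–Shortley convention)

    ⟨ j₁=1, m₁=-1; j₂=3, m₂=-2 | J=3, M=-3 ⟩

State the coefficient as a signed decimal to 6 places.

j₁+j₂−J=1  J+j₁−j₂=1  J−j₁+j₂=5  j₁+j₂+J+1=8
(j₁±m₁, j₂±m₂, J±M) = (0,2,1,5,0,6)
P² = 3600
sum k=1..1:
  [1] −1/120 = -1/120
S = -1/120
C² = P²·S² = 1/4 ; C = -0.500000

−√(1/4) ≈ -0.500000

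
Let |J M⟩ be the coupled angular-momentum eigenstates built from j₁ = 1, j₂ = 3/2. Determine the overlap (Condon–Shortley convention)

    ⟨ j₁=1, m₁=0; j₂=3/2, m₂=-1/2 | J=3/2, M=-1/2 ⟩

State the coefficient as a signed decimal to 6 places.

√[4·1!1!2!/5! · 1!1!1!2!1!2!] = √(4/15)
  +(−1)^0/∏(0,1,1,1,0,1)! = 1  (running 1)
  +(−1)^1/∏(1,0,0,0,1,2)! = -1/2  (running 1/2)
⟨..|..⟩ = √(4/15)·(1/2) = +0.258199

+√(1/15) ≈ +0.258199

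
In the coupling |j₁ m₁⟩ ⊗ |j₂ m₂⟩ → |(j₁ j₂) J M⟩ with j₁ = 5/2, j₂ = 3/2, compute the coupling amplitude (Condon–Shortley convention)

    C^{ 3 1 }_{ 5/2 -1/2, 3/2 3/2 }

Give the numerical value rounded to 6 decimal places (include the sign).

√[7·1!4!2!/8! · 2!3!3!0!4!2!] = √(144/5)
  +(−1)^1/∏(1,0,2,2,2,0)! = -1/8  (running -1/8)
⟨..|..⟩ = √(144/5)·(-1/8) = -0.670820

−√(9/20) = -0.670820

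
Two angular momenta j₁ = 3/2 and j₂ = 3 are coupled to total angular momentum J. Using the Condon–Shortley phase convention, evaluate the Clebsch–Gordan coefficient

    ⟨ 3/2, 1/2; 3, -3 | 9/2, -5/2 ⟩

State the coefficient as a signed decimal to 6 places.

√[10·0!3!6!/10! · 2!1!0!6!2!7!] = √(172800)
  +(−1)^0/∏(0,0,1,0,2,6)! = 1/1440  (running 1/1440)
⟨..|..⟩ = √(172800)·(1/1440) = +0.288675

+0.288675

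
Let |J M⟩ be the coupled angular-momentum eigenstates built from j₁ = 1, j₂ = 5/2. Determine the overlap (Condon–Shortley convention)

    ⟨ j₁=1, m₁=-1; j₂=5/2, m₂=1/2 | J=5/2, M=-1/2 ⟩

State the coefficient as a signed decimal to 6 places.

triangle: 1!*1!*4!/7! = 24/5040
(j±m)!: 0!*2!*3!*2!*2!*3! = 288
prefactor² = (2J+1)*Δ*N² = 288/35
  k=1: −1/(1!*0!*1!*2!*0!*2!) = -1/4
Σ = -1/4  ⇒  CG² = 288/35*(-1/4)² = 18/35
CG = −√(18/35) = -0.717137

−√(18/35) ≈ -0.717137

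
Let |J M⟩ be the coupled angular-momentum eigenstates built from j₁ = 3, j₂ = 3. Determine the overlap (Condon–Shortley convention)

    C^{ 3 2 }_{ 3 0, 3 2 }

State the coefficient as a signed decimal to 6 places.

triangle: 3!·3!·3!/10! = 216/3628800
(j±m)!: 3!·3!·5!·1!·5!·1! = 518400
prefactor² = (2J+1)·Δ·N² = 216
  k=2: +1/(2!·1!·1!·3!·2!·0!) = 1/24
  k=3: −1/(3!·0!·0!·2!·3!·1!) = -1/72
Σ = 1/36  ⇒  CG² = 216·1/36² = 1/6
CG = +√(1/6) = +0.408248

+√(1/6) = +0.408248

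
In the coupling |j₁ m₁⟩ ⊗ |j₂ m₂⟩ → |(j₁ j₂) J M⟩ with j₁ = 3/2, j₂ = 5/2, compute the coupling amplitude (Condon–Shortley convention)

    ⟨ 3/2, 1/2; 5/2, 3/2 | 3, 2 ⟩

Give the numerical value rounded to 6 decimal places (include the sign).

√[7·1!2!4!/8! · 2!1!4!1!5!1!] = √(48)
  +(−1)^0/∏(0,1,1,4,1,0)! = 1/24  (running 1/24)
  +(−1)^1/∏(1,0,0,3,2,1)! = -1/12  (running -1/24)
⟨..|..⟩ = √(48)·(-1/24) = -0.288675

−√(1/12) = -0.288675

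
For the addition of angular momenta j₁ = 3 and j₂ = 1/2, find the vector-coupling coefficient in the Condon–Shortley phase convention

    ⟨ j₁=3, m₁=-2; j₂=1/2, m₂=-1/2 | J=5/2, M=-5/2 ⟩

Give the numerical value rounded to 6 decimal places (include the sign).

+0.377964

j₁+j₂−J=1  J+j₁−j₂=5  J−j₁+j₂=0  j₁+j₂+J+1=7
(j₁±m₁, j₂±m₂, J±M) = (1,5,0,1,0,5)
P² = 14400/7
sum k=0..0:
  [0] +1/120 = 1/120
S = 1/120
C² = P²·S² = 1/7 ; C = +0.377964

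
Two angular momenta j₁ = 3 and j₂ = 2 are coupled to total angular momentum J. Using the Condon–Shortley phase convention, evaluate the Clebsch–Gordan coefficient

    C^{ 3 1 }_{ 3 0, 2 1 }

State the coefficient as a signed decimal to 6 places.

√[7·2!4!2!/9! · 3!3!3!1!4!2!] = √(96/5)
  +(−1)^1/∏(1,1,2,2,2,0)! = -1/8  (running -1/8)
  +(−1)^2/∏(2,0,1,1,3,1)! = 1/12  (running -1/24)
⟨..|..⟩ = √(96/5)·(-1/24) = -0.182574

−√(1/30) = -0.182574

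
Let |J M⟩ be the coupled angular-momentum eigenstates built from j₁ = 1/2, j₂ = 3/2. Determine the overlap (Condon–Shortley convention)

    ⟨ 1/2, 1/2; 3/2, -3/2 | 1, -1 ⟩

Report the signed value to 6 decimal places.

triangle: 1!*0!*2!/4! = 2/24
(j±m)!: 1!*0!*0!*3!*0!*2! = 12
prefactor² = (2J+1)*Δ*N² = 3
  k=0: +1/(0!*1!*0!*0!*0!*2!) = 1/2
Σ = 1/2  ⇒  CG² = 3*1/2² = 3/4
CG = +√(3/4) = +0.866025

+√(3/4) = +0.866025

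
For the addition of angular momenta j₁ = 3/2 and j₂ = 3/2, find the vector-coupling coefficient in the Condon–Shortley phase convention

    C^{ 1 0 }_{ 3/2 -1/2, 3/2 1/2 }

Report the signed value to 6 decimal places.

−√(1/20) = -0.223607

j₁+j₂−J=2  J+j₁−j₂=1  J−j₁+j₂=1  j₁+j₂+J+1=5
(j₁±m₁, j₂±m₂, J±M) = (1,2,2,1,1,1)
P² = 1/5
sum k=1..2:
  [1] −1/1 = -1
  [2] +1/2 = 1/2
S = -1/2
C² = P²·S² = 1/20 ; C = -0.223607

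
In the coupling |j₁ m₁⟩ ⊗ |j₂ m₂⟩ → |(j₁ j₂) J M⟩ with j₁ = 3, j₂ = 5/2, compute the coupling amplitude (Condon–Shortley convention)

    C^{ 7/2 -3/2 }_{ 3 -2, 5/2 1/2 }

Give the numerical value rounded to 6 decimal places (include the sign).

j₁+j₂−J=2  J+j₁−j₂=4  J−j₁+j₂=3  j₁+j₂+J+1=10
(j₁±m₁, j₂±m₂, J±M) = (1,5,3,2,2,5)
P² = 1536/7
sum k=1..2:
  [1] −1/48 = -1/48
  [2] +1/24 = 1/24
S = 1/48
C² = P²·S² = 2/21 ; C = +0.308607

+0.308607  (= +√(2/21))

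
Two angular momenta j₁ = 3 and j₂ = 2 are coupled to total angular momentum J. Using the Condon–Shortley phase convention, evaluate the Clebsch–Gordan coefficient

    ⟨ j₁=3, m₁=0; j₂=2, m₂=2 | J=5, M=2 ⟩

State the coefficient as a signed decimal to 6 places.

+√(1/6) = +0.408248

√[11·0!6!4!/11! · 3!3!4!0!7!3!] = √(124416)
  +(−1)^0/∏(0,0,3,4,3,0)! = 1/864  (running 1/864)
⟨..|..⟩ = √(124416)·(1/864) = +0.408248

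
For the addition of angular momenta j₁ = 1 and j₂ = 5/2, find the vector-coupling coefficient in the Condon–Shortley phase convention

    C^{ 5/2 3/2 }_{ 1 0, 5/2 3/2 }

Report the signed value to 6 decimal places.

triangle: 1!·1!·4!/7! = 24/5040
(j±m)!: 1!·1!·4!·1!·4!·1! = 576
prefactor² = (2J+1)·Δ·N² = 576/35
  k=0: +1/(0!·1!·1!·4!·0!·0!) = 1/24
  k=1: −1/(1!·0!·0!·3!·1!·1!) = -1/6
Σ = -1/8  ⇒  CG² = 576/35·(-1/8)² = 9/35
CG = −√(9/35) = -0.507093

−√(9/35) ≈ -0.507093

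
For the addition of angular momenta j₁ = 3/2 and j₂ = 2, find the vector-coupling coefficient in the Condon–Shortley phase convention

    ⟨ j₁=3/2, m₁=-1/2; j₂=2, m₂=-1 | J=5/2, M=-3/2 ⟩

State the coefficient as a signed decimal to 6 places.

√[6·1!2!3!/7! · 1!2!1!3!1!4!] = √(144/35)
  +(−1)^0/∏(0,1,2,1,0,2)! = 1/4  (running 1/4)
  +(−1)^1/∏(1,0,1,0,1,3)! = -1/6  (running 1/12)
⟨..|..⟩ = √(144/35)·(1/12) = +0.169031

+0.169031  (= +√(1/35))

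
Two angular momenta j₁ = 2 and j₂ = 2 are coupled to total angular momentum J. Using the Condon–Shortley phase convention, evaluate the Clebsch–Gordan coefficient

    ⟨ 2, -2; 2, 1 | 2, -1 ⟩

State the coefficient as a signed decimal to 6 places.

triangle: 2!*2!*2!/7! = 8/5040
(j±m)!: 0!*4!*3!*1!*1!*3! = 864
prefactor² = (2J+1)*Δ*N² = 48/7
  k=2: +1/(2!*0!*2!*1!*0!*1!) = 1/4
Σ = 1/4  ⇒  CG² = 48/7*1/4² = 3/7
CG = +√(3/7) = +0.654654

+√(3/7) ≈ +0.654654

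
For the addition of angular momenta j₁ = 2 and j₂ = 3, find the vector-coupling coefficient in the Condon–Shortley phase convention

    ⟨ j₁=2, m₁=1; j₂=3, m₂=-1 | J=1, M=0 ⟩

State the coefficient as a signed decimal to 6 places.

-0.478091  (= −√(8/35))

j₁+j₂−J=4  J+j₁−j₂=0  J−j₁+j₂=2  j₁+j₂+J+1=7
(j₁±m₁, j₂±m₂, J±M) = (3,1,2,4,1,1)
P² = 288/35
sum k=1..1:
  [1] −1/6 = -1/6
S = -1/6
C² = P²·S² = 8/35 ; C = -0.478091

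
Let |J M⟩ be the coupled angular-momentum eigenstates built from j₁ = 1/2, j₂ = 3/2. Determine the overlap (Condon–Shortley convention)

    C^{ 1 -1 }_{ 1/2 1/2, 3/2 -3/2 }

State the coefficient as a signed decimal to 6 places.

+0.866025

√[3·1!0!2!/4! · 1!0!0!3!0!2!] = √(3)
  +(−1)^0/∏(0,1,0,0,0,2)! = 1/2  (running 1/2)
⟨..|..⟩ = √(3)·(1/2) = +0.866025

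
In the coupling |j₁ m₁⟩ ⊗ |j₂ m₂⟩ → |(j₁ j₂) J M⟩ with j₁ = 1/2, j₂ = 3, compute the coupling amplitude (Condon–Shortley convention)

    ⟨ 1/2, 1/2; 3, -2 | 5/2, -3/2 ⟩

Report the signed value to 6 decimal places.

+√(5/7) ≈ +0.845154

triangle: 1!×0!×5!/7! = 120/5040
(j±m)!: 1!×0!×1!×5!×1!×4! = 2880
prefactor² = (2J+1)×Δ×N² = 2880/7
  k=0: +1/(0!×1!×0!×1!×0!×4!) = 1/24
Σ = 1/24  ⇒  CG² = 2880/7×1/24² = 5/7
CG = +√(5/7) = +0.845154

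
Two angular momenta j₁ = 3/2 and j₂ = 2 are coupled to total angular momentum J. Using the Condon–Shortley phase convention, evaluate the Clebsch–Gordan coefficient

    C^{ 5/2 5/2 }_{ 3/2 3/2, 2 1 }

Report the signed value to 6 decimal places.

triangle: 1!·2!·3!/7! = 12/5040
(j±m)!: 3!·0!·3!·1!·5!·0! = 4320
prefactor² = (2J+1)·Δ·N² = 432/7
  k=0: +1/(0!·1!·0!·3!·2!·0!) = 1/12
Σ = 1/12  ⇒  CG² = 432/7·1/12² = 3/7
CG = +√(3/7) = +0.654654

+0.654654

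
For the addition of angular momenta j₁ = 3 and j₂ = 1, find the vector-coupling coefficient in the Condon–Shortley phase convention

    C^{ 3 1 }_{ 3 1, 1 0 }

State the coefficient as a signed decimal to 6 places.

√[7·1!5!1!/8! · 4!2!1!1!4!2!] = √(48)
  +(−1)^0/∏(0,1,2,1,3,0)! = 1/12  (running 1/12)
  +(−1)^1/∏(1,0,1,0,4,1)! = -1/24  (running 1/24)
⟨..|..⟩ = √(48)·(1/24) = +0.288675

+0.288675  (= +√(1/12))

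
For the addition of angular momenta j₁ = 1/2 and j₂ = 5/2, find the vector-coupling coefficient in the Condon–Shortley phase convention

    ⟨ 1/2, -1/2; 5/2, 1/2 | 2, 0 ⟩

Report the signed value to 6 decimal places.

√[5·1!0!4!/6! · 0!1!3!2!2!2!] = √(8)
  +(−1)^1/∏(1,0,0,2,0,2)! = -1/4  (running -1/4)
⟨..|..⟩ = √(8)·(-1/4) = -0.707107

−√(1/2) ≈ -0.707107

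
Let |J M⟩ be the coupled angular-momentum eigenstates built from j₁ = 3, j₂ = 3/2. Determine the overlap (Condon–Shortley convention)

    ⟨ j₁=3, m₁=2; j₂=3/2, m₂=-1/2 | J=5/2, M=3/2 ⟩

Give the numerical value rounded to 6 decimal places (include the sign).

+0.267261

√[6·2!4!1!/8! · 5!1!1!2!4!1!] = √(288/7)
  +(−1)^0/∏(0,2,1,1,3,0)! = 1/12  (running 1/12)
  +(−1)^1/∏(1,1,0,0,4,1)! = -1/24  (running 1/24)
⟨..|..⟩ = √(288/7)·(1/24) = +0.267261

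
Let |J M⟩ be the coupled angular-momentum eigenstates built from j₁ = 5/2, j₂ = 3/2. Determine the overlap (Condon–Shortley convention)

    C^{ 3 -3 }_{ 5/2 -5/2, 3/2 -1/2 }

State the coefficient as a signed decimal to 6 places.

√[7·1!4!2!/8! · 0!5!1!2!0!6!] = √(1440)
  +(−1)^1/∏(1,0,4,0,0,2)! = -1/48  (running -1/48)
⟨..|..⟩ = √(1440)·(-1/48) = -0.790569

−√(5/8) ≈ -0.790569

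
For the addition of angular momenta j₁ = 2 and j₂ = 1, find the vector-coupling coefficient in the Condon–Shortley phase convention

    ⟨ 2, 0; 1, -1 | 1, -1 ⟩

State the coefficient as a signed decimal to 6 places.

+√(1/10) = +0.316228

triangle: 2!*2!*0!/5! = 4/120
(j±m)!: 2!*2!*0!*2!*0!*2! = 16
prefactor² = (2J+1)*Δ*N² = 8/5
  k=0: +1/(0!*2!*2!*0!*0!*0!) = 1/4
Σ = 1/4  ⇒  CG² = 8/5*1/4² = 1/10
CG = +√(1/10) = +0.316228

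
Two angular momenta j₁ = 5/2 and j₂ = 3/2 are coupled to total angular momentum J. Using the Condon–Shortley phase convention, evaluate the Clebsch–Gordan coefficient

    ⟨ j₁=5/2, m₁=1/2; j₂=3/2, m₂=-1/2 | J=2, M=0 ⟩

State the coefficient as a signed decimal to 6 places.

triangle: 2!×3!×1!/7! = 12/5040
(j±m)!: 3!×2!×1!×2!×2!×2! = 96
prefactor² = (2J+1)×Δ×N² = 8/7
  k=0: +1/(0!×2!×2!×1!×1!×0!) = 1/4
  k=1: −1/(1!×1!×1!×0!×2!×1!) = -1/2
Σ = -1/4  ⇒  CG² = 8/7×(-1/4)² = 1/14
CG = −√(1/14) = -0.267261

-0.267261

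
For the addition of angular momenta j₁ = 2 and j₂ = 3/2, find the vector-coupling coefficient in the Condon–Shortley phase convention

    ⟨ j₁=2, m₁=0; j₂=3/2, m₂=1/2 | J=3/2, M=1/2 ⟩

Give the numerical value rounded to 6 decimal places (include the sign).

triangle: 2!×2!×1!/6! = 4/720
(j±m)!: 2!×2!×2!×1!×2!×1! = 16
prefactor² = (2J+1)×Δ×N² = 16/45
  k=1: −1/(1!×1!×1!×1!×1!×0!) = -1
  k=2: +1/(2!×0!×0!×0!×2!×1!) = 1/4
Σ = -3/4  ⇒  CG² = 16/45×(-3/4)² = 1/5
CG = −√(1/5) = -0.447214

−√(1/5) = -0.447214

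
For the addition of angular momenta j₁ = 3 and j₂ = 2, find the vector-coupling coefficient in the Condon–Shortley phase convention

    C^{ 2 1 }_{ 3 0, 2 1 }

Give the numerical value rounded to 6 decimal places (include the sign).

√[5·3!3!1!/8! · 3!3!3!1!3!1!] = √(81/14)
  +(−1)^2/∏(2,1,1,1,2,0)! = 1/4  (running 1/4)
  +(−1)^3/∏(3,0,0,0,3,1)! = -1/36  (running 2/9)
⟨..|..⟩ = √(81/14)·(2/9) = +0.534522

+0.534522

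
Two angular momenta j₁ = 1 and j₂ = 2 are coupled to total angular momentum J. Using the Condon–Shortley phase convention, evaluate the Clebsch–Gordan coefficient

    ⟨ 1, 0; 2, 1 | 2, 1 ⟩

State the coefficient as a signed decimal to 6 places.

triangle: 1!*1!*3!/6! = 6/720
(j±m)!: 1!*1!*3!*1!*3!*1! = 36
prefactor² = (2J+1)*Δ*N² = 3/2
  k=0: +1/(0!*1!*1!*3!*0!*0!) = 1/6
  k=1: −1/(1!*0!*0!*2!*1!*1!) = -1/2
Σ = -1/3  ⇒  CG² = 3/2*(-1/3)² = 1/6
CG = −√(1/6) = -0.408248

−√(1/6) = -0.408248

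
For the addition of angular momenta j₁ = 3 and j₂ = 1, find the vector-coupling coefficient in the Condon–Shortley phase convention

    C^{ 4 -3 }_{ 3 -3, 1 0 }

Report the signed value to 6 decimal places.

√[9·0!6!2!/9! · 0!6!1!1!1!7!] = √(129600)
  +(−1)^0/∏(0,0,6,1,0,1)! = 1/720  (running 1/720)
⟨..|..⟩ = √(129600)·(1/720) = +0.500000

+0.500000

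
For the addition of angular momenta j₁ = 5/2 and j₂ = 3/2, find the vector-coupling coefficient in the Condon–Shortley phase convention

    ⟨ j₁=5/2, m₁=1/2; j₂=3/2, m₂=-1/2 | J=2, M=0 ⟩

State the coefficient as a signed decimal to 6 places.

−√(1/14) ≈ -0.267261

j₁+j₂−J=2  J+j₁−j₂=3  J−j₁+j₂=1  j₁+j₂+J+1=7
(j₁±m₁, j₂±m₂, J±M) = (3,2,1,2,2,2)
P² = 8/7
sum k=0..1:
  [0] +1/4 = 1/4
  [1] −1/2 = -1/2
S = -1/4
C² = P²·S² = 1/14 ; C = -0.267261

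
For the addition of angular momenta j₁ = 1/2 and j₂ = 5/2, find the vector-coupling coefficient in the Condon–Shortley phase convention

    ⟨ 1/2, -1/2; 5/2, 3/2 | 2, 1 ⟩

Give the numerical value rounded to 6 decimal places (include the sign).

triangle: 1!·0!·4!/6! = 24/720
(j±m)!: 0!·1!·4!·1!·3!·1! = 144
prefactor² = (2J+1)·Δ·N² = 24
  k=1: −1/(1!·0!·0!·3!·0!·1!) = -1/6
Σ = -1/6  ⇒  CG² = 24·(-1/6)² = 2/3
CG = −√(2/3) = -0.816497

−√(2/3) = -0.816497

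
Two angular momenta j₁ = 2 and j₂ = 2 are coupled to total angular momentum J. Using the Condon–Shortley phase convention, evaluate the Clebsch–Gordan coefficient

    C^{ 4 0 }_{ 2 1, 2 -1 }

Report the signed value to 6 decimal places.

triangle: 0!*4!*4!/9! = 576/362880
(j±m)!: 3!*1!*1!*3!*4!*4! = 20736
prefactor² = (2J+1)*Δ*N² = 10368/35
  k=0: +1/(0!*0!*1!*1!*3!*3!) = 1/36
Σ = 1/36  ⇒  CG² = 10368/35*1/36² = 8/35
CG = +√(8/35) = +0.478091

+0.478091  (= +√(8/35))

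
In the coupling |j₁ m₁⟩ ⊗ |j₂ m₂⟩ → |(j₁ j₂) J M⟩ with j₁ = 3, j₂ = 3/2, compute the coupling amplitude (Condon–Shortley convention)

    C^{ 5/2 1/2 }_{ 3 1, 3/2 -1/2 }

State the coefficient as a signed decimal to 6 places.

j₁+j₂−J=2  J+j₁−j₂=4  J−j₁+j₂=1  j₁+j₂+J+1=8
(j₁±m₁, j₂±m₂, J±M) = (4,2,1,2,3,2)
P² = 288/35
sum k=0..1:
  [0] +1/8 = 1/8
  [1] −1/6 = -1/6
S = -1/24
C² = P²·S² = 1/70 ; C = -0.119523

-0.119523  (= −√(1/70))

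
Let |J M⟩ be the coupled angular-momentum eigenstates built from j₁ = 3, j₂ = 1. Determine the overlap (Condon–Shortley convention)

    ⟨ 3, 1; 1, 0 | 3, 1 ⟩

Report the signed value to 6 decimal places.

+√(1/12) = +0.288675

√[7·1!5!1!/8! · 4!2!1!1!4!2!] = √(48)
  +(−1)^0/∏(0,1,2,1,3,0)! = 1/12  (running 1/12)
  +(−1)^1/∏(1,0,1,0,4,1)! = -1/24  (running 1/24)
⟨..|..⟩ = √(48)·(1/24) = +0.288675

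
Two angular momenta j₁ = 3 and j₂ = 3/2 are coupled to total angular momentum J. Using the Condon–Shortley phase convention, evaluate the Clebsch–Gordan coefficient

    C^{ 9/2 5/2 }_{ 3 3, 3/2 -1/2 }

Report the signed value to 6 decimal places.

+0.288675

√[10·0!6!3!/10! · 6!0!1!2!7!2!] = √(172800)
  +(−1)^0/∏(0,0,0,1,6,2)! = 1/1440  (running 1/1440)
⟨..|..⟩ = √(172800)·(1/1440) = +0.288675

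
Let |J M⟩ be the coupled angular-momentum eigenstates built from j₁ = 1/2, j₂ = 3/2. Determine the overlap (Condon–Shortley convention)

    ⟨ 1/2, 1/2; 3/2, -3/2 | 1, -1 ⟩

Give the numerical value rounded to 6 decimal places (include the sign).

+√(3/4) ≈ +0.866025

triangle: 1!*0!*2!/4! = 2/24
(j±m)!: 1!*0!*0!*3!*0!*2! = 12
prefactor² = (2J+1)*Δ*N² = 3
  k=0: +1/(0!*1!*0!*0!*0!*2!) = 1/2
Σ = 1/2  ⇒  CG² = 3*1/2² = 3/4
CG = +√(3/4) = +0.866025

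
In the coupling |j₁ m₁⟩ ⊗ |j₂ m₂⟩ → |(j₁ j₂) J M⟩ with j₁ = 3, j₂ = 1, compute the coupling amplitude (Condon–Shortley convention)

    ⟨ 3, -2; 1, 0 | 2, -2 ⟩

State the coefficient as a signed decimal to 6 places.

triangle: 2!×4!×0!/7! = 48/5040
(j±m)!: 1!×5!×1!×1!×0!×4! = 2880
prefactor² = (2J+1)×Δ×N² = 960/7
  k=1: −1/(1!×1!×4!×0!×0!×0!) = -1/24
Σ = -1/24  ⇒  CG² = 960/7×(-1/24)² = 5/21
CG = −√(5/21) = -0.487950

-0.487950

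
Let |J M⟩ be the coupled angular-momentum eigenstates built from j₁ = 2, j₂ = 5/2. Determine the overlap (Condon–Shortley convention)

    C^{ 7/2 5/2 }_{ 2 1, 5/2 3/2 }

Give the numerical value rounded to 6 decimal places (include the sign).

−√(1/63) ≈ -0.125988

√[8·1!3!4!/9! · 3!1!4!1!6!1!] = √(2304/7)
  +(−1)^0/∏(0,1,1,4,2,0)! = 1/48  (running 1/48)
  +(−1)^1/∏(1,0,0,3,3,1)! = -1/36  (running -1/144)
⟨..|..⟩ = √(2304/7)·(-1/144) = -0.125988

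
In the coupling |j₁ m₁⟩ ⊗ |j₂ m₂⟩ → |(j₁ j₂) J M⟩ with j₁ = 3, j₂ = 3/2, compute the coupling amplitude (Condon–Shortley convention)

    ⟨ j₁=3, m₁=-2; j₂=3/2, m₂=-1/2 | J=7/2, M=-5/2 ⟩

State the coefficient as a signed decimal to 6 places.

j₁+j₂−J=1  J+j₁−j₂=5  J−j₁+j₂=2  j₁+j₂+J+1=9
(j₁±m₁, j₂±m₂, J±M) = (1,5,1,2,1,6)
P² = 6400/7
sum k=0..1:
  [0] +1/120 = 1/120
  [1] −1/48 = -1/48
S = -1/80
C² = P²·S² = 1/7 ; C = -0.377964

-0.377964  (= −√(1/7))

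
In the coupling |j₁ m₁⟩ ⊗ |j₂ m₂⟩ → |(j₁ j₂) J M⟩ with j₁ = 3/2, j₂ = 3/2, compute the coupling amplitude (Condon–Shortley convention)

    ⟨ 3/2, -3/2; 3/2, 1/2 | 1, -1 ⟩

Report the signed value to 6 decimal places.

j₁+j₂−J=2  J+j₁−j₂=1  J−j₁+j₂=1  j₁+j₂+J+1=5
(j₁±m₁, j₂±m₂, J±M) = (0,3,2,1,0,2)
P² = 6/5
sum k=2..2:
  [2] +1/2 = 1/2
S = 1/2
C² = P²·S² = 3/10 ; C = +0.547723

+√(3/10) = +0.547723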